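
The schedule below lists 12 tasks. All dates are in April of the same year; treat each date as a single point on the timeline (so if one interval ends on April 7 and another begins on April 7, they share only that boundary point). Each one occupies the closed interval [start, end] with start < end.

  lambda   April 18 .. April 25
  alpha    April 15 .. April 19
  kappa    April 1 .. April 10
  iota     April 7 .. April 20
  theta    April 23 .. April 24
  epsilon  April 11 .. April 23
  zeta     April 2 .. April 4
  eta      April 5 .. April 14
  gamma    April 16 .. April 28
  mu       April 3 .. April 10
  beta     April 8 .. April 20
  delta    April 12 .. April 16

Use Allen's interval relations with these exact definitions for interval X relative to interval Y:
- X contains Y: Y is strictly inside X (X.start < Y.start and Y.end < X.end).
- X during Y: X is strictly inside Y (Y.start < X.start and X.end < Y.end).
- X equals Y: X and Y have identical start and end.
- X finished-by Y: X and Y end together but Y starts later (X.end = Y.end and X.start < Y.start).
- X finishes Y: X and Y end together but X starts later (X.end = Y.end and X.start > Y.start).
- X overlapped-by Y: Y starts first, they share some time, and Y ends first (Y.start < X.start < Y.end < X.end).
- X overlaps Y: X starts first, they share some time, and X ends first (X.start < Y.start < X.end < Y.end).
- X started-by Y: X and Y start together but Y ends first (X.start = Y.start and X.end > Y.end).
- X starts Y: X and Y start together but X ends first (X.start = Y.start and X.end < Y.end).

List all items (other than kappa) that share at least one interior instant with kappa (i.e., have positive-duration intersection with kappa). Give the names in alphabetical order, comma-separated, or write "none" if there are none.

beta, eta, iota, mu, zeta

Target kappa = [April 1, April 10].
alpha [April 15, April 19] → after → no.
beta [April 8, April 20] → overlapped-by → yes.
delta [April 12, April 16] → after → no.
epsilon [April 11, April 23] → after → no.
eta [April 5, April 14] → overlapped-by → yes.
gamma [April 16, April 28] → after → no.
iota [April 7, April 20] → overlapped-by → yes.
lambda [April 18, April 25] → after → no.
mu [April 3, April 10] → finishes → yes.
theta [April 23, April 24] → after → no.
zeta [April 2, April 4] → during → yes.
Result: beta, eta, iota, mu, zeta.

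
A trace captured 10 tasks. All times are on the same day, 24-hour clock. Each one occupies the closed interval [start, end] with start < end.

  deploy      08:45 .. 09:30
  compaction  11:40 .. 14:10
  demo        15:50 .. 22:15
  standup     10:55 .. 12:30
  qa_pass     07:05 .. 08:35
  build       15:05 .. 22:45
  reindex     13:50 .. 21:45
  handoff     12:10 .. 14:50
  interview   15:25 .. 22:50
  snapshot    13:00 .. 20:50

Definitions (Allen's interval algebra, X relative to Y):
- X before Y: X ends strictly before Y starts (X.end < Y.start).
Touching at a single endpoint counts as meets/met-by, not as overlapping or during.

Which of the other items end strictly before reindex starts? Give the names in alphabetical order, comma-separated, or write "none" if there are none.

deploy, qa_pass, standup

Target reindex = [13:50, 21:45].
build [15:05, 22:45] → overlapped-by → no.
compaction [11:40, 14:10] → overlaps → no.
demo [15:50, 22:15] → overlapped-by → no.
deploy [08:45, 09:30] → before → yes.
handoff [12:10, 14:50] → overlaps → no.
interview [15:25, 22:50] → overlapped-by → no.
qa_pass [07:05, 08:35] → before → yes.
snapshot [13:00, 20:50] → overlaps → no.
standup [10:55, 12:30] → before → yes.
Result: deploy, qa_pass, standup.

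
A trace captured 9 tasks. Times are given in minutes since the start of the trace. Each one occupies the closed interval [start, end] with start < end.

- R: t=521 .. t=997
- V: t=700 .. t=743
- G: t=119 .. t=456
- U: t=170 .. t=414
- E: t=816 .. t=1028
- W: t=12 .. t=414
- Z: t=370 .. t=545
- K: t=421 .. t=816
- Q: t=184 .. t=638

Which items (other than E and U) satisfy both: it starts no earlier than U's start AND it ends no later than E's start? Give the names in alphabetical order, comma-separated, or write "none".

Conditions: its start is no earlier than U's start (X.start >= t=170) AND its end is no later than E's start (X.end <= t=816).
G: start t=119 >= t=170? ✗; end t=456 <= t=816? ✓ → no.
K: start t=421 >= t=170? ✓; end t=816 <= t=816? ✓ → yes.
Q: start t=184 >= t=170? ✓; end t=638 <= t=816? ✓ → yes.
R: start t=521 >= t=170? ✓; end t=997 <= t=816? ✗ → no.
V: start t=700 >= t=170? ✓; end t=743 <= t=816? ✓ → yes.
W: start t=12 >= t=170? ✗; end t=414 <= t=816? ✓ → no.
Z: start t=370 >= t=170? ✓; end t=545 <= t=816? ✓ → yes.
Result: K, Q, V, Z.

K, Q, V, Z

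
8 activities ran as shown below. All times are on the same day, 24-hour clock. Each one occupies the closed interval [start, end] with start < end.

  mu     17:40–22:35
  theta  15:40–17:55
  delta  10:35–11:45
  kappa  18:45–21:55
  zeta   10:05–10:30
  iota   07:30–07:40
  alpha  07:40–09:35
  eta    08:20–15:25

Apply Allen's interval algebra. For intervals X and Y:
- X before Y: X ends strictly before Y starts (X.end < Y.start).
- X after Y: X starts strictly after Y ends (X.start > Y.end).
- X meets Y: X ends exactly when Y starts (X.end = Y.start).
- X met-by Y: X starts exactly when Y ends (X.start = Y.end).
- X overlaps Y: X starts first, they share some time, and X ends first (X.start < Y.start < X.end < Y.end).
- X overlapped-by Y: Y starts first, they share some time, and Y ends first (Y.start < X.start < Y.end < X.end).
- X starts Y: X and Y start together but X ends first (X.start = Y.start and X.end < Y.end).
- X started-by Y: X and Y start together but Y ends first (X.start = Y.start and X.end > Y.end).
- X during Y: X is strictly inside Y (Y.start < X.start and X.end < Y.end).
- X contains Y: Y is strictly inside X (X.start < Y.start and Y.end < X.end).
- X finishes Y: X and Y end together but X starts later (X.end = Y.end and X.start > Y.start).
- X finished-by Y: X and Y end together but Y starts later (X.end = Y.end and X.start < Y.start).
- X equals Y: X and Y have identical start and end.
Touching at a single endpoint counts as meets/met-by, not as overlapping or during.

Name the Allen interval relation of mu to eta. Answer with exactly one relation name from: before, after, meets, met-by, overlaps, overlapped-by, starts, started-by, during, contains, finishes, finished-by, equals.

mu = [17:40, 22:35]; eta = [08:20, 15:25].
Compare endpoints: mu.start > eta.start, mu.start > eta.end, mu.end > eta.start, mu.end > eta.end.
That pattern is 'after'.

after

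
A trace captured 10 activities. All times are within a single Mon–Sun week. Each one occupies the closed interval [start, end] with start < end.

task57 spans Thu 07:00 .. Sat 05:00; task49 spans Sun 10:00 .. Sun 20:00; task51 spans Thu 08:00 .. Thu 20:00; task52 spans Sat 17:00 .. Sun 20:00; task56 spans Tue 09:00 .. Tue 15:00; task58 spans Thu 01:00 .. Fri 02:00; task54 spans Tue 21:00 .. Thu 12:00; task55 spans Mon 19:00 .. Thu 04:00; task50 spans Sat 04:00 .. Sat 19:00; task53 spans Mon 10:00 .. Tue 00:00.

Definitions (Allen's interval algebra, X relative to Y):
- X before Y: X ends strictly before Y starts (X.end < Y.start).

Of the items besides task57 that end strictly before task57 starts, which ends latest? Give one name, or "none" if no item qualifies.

Target task57 = [Thu 07:00, Sat 05:00].
task49 [Sun 10:00, Sun 20:00] → after → excluded.
task50 [Sat 04:00, Sat 19:00] → overlapped-by → excluded.
task51 [Thu 08:00, Thu 20:00] → during → excluded.
task52 [Sat 17:00, Sun 20:00] → after → excluded.
task53 [Mon 10:00, Tue 00:00] → before → candidate.
task54 [Tue 21:00, Thu 12:00] → overlaps → excluded.
task55 [Mon 19:00, Thu 04:00] → before → candidate.
task56 [Tue 09:00, Tue 15:00] → before → candidate.
task58 [Thu 01:00, Fri 02:00] → overlaps → excluded.
Among candidates, latest end is Thu 04:00 → task55.

task55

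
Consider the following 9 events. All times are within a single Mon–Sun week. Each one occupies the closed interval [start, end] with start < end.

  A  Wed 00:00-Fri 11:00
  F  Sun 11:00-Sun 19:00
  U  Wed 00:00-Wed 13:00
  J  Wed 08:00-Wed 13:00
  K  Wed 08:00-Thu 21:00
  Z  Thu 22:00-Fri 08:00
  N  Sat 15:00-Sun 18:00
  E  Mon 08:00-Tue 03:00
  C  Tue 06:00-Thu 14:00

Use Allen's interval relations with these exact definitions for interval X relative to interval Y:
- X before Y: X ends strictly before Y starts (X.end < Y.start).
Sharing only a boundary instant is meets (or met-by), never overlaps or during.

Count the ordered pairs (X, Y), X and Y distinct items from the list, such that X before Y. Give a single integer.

24

Checking all 72 ordered pairs for relation 'before'; matching pairs in alphabetical order:
(A, F): A before F ✓
(A, N): A before N ✓
(C, F): C before F ✓
(C, N): C before N ✓
(C, Z): C before Z ✓
(E, A): E before A ✓
(E, C): E before C ✓
(E, F): E before F ✓
(E, J): E before J ✓
(E, K): E before K ✓
(E, N): E before N ✓
(E, U): E before U ✓
(E, Z): E before Z ✓
(J, F): J before F ✓
(J, N): J before N ✓
(J, Z): J before Z ✓
(K, F): K before F ✓
(K, N): K before N ✓
(K, Z): K before Z ✓
(U, F): U before F ✓
(U, N): U before N ✓
(U, Z): U before Z ✓
(Z, F): Z before F ✓
(Z, N): Z before N ✓
Count: 24.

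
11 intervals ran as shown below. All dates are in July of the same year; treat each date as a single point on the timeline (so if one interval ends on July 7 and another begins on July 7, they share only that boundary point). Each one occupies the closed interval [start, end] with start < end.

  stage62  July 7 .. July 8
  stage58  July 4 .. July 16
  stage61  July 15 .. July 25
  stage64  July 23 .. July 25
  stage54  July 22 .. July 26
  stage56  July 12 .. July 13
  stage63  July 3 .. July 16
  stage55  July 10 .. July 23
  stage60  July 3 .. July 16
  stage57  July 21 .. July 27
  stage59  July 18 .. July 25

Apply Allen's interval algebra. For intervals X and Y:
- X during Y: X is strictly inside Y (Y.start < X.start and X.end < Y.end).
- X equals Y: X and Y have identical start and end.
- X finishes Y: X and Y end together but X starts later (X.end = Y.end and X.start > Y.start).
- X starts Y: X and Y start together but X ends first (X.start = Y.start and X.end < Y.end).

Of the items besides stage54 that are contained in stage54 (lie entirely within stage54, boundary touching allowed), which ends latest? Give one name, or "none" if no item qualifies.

Target stage54 = [July 22, July 26].
stage55 [July 10, July 23] → overlaps → excluded.
stage56 [July 12, July 13] → before → excluded.
stage57 [July 21, July 27] → contains → excluded.
stage58 [July 4, July 16] → before → excluded.
stage59 [July 18, July 25] → overlaps → excluded.
stage60 [July 3, July 16] → before → excluded.
stage61 [July 15, July 25] → overlaps → excluded.
stage62 [July 7, July 8] → before → excluded.
stage63 [July 3, July 16] → before → excluded.
stage64 [July 23, July 25] → during → candidate.
Among candidates, latest end is July 25 → stage64.

stage64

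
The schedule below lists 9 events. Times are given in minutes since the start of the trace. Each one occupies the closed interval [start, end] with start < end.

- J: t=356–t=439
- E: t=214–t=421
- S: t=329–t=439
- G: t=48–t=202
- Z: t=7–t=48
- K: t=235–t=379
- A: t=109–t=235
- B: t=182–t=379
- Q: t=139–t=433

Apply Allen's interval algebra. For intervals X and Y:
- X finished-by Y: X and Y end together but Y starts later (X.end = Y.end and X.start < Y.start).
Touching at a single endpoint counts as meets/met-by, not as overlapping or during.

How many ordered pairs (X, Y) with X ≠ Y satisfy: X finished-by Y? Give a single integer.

Checking all 72 ordered pairs for relation 'finished-by'; matching pairs in alphabetical order:
(B, K): B finished-by K ✓
(S, J): S finished-by J ✓
Count: 2.

2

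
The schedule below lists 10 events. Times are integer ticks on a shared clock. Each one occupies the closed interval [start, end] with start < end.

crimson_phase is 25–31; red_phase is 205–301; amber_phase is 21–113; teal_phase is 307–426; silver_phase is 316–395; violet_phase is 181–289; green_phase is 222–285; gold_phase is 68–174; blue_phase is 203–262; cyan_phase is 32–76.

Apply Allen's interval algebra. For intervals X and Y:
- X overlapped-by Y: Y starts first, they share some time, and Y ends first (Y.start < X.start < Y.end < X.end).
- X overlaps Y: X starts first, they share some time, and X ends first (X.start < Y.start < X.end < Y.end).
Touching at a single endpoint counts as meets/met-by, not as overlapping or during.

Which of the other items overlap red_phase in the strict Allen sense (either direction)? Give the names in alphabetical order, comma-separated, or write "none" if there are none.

Target red_phase = [205, 301].
amber_phase [21, 113] → before → no.
blue_phase [203, 262] → overlaps → yes.
crimson_phase [25, 31] → before → no.
cyan_phase [32, 76] → before → no.
gold_phase [68, 174] → before → no.
green_phase [222, 285] → during → no.
silver_phase [316, 395] → after → no.
teal_phase [307, 426] → after → no.
violet_phase [181, 289] → overlaps → yes.
Result: blue_phase, violet_phase.

blue_phase, violet_phase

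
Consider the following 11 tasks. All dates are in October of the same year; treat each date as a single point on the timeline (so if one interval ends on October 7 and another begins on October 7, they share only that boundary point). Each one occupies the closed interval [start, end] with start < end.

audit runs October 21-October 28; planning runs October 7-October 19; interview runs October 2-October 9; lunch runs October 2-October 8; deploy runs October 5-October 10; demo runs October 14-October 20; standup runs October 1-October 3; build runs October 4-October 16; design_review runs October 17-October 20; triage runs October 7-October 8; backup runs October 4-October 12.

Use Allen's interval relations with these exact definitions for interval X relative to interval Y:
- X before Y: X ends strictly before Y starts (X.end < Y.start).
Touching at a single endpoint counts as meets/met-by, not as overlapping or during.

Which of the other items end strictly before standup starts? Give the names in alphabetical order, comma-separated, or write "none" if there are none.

Target standup = [October 1, October 3].
audit [October 21, October 28] → after → no.
backup [October 4, October 12] → after → no.
build [October 4, October 16] → after → no.
demo [October 14, October 20] → after → no.
deploy [October 5, October 10] → after → no.
design_review [October 17, October 20] → after → no.
interview [October 2, October 9] → overlapped-by → no.
lunch [October 2, October 8] → overlapped-by → no.
planning [October 7, October 19] → after → no.
triage [October 7, October 8] → after → no.
Result: none.

none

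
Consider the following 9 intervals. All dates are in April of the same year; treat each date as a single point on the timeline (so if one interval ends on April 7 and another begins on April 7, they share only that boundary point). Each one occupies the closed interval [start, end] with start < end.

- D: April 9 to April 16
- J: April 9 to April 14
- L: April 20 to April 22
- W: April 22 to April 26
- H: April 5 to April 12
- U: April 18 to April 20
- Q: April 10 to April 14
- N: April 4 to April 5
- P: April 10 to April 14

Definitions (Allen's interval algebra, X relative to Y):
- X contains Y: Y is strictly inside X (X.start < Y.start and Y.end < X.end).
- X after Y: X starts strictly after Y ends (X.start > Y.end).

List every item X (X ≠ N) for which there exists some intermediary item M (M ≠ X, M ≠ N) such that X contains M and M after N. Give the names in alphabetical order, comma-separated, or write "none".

Target N = [April 4, April 5].
Intermediaries M with M after N: D, J, L, P, Q, U, W.
Via D — items with X contains D: none.
Via J — items with X contains J: none.
Via L — items with X contains L: none.
Via P — items with X contains P: D.
Via Q — items with X contains Q: D.
Via U — items with X contains U: none.
Via W — items with X contains W: none.
Union: D.

D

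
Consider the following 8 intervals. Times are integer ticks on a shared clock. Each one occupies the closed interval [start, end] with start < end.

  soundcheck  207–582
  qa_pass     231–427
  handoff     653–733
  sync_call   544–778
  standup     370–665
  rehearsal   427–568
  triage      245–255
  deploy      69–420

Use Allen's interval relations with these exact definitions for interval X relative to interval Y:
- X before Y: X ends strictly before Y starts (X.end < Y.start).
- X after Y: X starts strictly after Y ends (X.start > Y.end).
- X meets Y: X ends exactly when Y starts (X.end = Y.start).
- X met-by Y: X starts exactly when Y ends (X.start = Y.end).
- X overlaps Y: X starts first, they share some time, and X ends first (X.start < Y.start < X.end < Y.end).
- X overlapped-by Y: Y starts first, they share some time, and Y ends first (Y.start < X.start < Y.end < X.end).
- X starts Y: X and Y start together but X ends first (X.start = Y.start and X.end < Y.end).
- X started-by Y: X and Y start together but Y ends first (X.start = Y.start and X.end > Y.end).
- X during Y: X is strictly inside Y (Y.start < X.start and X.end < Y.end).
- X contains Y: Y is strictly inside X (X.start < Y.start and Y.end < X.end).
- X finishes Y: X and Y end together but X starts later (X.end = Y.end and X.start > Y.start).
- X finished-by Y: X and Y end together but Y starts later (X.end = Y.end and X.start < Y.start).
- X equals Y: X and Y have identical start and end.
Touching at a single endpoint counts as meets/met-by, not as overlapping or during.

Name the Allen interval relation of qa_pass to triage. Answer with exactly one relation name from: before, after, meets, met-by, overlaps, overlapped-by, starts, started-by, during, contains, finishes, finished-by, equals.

contains

qa_pass = [231, 427]; triage = [245, 255].
Compare endpoints: qa_pass.start < triage.start, qa_pass.start < triage.end, qa_pass.end > triage.start, qa_pass.end > triage.end.
That pattern is 'contains'.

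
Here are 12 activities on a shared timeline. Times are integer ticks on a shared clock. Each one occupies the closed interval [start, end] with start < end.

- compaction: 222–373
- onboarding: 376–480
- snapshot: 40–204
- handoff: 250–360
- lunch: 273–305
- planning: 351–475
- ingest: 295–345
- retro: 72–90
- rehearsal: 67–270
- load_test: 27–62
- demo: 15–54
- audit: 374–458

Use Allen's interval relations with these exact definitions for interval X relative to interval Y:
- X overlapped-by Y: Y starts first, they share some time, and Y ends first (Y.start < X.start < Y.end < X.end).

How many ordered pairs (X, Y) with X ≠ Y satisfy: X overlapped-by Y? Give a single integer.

Checking all 132 ordered pairs for relation 'overlapped-by'; matching pairs in alphabetical order:
(compaction, rehearsal): compaction overlapped-by rehearsal ✓
(handoff, rehearsal): handoff overlapped-by rehearsal ✓
(ingest, lunch): ingest overlapped-by lunch ✓
(load_test, demo): load_test overlapped-by demo ✓
(onboarding, audit): onboarding overlapped-by audit ✓
(onboarding, planning): onboarding overlapped-by planning ✓
(planning, compaction): planning overlapped-by compaction ✓
(planning, handoff): planning overlapped-by handoff ✓
(rehearsal, snapshot): rehearsal overlapped-by snapshot ✓
(snapshot, demo): snapshot overlapped-by demo ✓
(snapshot, load_test): snapshot overlapped-by load_test ✓
Count: 11.

11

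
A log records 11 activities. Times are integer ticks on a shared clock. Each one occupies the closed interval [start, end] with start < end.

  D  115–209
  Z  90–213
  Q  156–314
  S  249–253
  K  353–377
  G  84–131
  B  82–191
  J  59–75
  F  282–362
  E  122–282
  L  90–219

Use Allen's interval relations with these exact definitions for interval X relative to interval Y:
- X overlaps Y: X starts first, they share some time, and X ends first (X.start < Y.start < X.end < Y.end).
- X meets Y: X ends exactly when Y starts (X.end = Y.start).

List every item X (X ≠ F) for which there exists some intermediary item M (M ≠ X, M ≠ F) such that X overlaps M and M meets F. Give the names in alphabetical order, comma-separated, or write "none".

B, D, G, L, Z

Target F = [282, 362].
Intermediaries M with M meets F: E.
Via E — items with X overlaps E: B, D, G, L, Z.
Union: B, D, G, L, Z.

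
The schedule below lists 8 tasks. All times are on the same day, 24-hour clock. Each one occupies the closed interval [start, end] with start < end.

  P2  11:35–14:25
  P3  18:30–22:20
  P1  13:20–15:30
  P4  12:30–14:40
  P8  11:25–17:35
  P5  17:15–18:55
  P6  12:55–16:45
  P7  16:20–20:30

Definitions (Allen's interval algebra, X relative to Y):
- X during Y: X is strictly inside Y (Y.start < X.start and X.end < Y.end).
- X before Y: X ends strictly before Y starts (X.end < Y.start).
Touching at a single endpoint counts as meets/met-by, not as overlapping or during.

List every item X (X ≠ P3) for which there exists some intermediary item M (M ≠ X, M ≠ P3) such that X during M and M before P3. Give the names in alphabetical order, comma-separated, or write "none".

Target P3 = [18:30, 22:20].
Intermediaries M with M before P3: P1, P2, P4, P6, P8.
Via P1 — items with X during P1: none.
Via P2 — items with X during P2: none.
Via P4 — items with X during P4: none.
Via P6 — items with X during P6: P1.
Via P8 — items with X during P8: P1, P2, P4, P6.
Union: P1, P2, P4, P6.

P1, P2, P4, P6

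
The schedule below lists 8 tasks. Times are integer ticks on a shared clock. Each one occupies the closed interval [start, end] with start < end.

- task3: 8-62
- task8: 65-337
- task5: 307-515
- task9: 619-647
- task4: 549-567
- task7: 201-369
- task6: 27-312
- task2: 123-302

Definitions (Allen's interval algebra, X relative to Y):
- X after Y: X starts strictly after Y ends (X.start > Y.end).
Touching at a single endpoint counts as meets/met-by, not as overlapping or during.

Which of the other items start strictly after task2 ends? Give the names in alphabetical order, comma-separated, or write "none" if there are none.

task4, task5, task9

Target task2 = [123, 302].
task3 [8, 62] → before → no.
task4 [549, 567] → after → yes.
task5 [307, 515] → after → yes.
task6 [27, 312] → contains → no.
task7 [201, 369] → overlapped-by → no.
task8 [65, 337] → contains → no.
task9 [619, 647] → after → yes.
Result: task4, task5, task9.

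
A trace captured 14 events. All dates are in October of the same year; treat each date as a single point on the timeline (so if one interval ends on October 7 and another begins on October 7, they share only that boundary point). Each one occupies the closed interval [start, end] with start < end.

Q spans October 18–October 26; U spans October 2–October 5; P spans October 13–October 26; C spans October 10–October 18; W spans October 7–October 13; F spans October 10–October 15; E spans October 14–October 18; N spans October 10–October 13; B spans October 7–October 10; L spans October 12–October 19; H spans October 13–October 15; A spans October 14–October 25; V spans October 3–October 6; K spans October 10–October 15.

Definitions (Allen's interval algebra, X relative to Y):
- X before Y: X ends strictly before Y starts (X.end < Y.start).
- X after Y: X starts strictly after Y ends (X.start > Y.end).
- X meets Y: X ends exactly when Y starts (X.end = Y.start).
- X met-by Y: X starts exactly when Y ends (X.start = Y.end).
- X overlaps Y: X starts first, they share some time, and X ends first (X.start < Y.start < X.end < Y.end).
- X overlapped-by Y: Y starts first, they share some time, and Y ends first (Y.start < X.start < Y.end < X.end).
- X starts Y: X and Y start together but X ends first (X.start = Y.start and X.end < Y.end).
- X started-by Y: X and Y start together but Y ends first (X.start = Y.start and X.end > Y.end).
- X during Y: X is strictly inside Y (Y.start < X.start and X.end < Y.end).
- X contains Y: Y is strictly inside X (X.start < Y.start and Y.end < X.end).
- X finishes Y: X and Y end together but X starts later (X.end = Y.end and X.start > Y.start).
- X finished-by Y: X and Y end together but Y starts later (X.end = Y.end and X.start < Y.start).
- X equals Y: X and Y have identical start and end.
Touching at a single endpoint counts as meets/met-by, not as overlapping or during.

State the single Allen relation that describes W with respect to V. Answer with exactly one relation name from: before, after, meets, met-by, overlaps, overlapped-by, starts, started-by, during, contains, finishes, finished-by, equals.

W = [October 7, October 13]; V = [October 3, October 6].
Compare endpoints: W.start > V.start, W.start > V.end, W.end > V.start, W.end > V.end.
That pattern is 'after'.

after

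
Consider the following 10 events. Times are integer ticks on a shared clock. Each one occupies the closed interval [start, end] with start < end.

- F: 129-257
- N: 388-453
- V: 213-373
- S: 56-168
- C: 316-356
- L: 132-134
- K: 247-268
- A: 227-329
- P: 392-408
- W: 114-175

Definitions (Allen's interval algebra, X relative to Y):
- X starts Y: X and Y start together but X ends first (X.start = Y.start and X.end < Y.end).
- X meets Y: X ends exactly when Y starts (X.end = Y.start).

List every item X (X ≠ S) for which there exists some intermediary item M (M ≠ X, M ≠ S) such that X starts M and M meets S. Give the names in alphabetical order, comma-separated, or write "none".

Target S = [56, 168].
Intermediaries M with M meets S: none.
Union: none.

none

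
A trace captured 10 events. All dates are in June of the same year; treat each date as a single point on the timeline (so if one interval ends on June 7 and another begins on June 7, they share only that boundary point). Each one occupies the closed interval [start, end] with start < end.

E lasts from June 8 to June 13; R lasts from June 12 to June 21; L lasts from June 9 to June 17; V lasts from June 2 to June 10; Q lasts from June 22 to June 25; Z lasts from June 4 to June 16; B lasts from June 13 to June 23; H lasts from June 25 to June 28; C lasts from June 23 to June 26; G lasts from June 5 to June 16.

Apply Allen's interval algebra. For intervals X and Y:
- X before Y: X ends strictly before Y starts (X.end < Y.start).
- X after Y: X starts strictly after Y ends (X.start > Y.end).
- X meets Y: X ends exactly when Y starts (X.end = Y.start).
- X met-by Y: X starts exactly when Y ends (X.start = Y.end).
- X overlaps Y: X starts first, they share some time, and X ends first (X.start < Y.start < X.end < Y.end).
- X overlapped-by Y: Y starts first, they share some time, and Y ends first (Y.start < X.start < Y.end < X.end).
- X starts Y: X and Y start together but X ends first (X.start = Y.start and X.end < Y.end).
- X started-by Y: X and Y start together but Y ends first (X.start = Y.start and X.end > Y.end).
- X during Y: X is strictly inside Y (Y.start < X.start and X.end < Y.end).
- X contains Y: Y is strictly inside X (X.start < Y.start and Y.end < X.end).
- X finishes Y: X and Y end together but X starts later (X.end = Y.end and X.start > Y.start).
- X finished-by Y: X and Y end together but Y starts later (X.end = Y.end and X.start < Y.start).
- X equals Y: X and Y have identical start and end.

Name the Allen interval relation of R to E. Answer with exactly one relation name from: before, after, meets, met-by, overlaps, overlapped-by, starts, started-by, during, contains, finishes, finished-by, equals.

R = [June 12, June 21]; E = [June 8, June 13].
Compare endpoints: R.start > E.start, R.start < E.end, R.end > E.start, R.end > E.end.
That pattern is 'overlapped-by'.

overlapped-by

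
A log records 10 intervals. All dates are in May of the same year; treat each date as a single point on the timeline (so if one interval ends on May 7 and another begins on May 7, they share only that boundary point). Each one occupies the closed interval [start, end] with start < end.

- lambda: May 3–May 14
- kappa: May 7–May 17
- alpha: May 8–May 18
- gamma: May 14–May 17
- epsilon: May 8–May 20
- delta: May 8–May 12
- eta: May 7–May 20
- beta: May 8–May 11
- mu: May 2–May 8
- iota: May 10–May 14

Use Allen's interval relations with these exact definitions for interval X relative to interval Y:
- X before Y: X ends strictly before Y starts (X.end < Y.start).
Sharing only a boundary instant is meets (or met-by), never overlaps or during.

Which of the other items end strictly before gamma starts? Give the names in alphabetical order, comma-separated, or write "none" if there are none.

beta, delta, mu

Target gamma = [May 14, May 17].
alpha [May 8, May 18] → contains → no.
beta [May 8, May 11] → before → yes.
delta [May 8, May 12] → before → yes.
epsilon [May 8, May 20] → contains → no.
eta [May 7, May 20] → contains → no.
iota [May 10, May 14] → meets → no.
kappa [May 7, May 17] → finished-by → no.
lambda [May 3, May 14] → meets → no.
mu [May 2, May 8] → before → yes.
Result: beta, delta, mu.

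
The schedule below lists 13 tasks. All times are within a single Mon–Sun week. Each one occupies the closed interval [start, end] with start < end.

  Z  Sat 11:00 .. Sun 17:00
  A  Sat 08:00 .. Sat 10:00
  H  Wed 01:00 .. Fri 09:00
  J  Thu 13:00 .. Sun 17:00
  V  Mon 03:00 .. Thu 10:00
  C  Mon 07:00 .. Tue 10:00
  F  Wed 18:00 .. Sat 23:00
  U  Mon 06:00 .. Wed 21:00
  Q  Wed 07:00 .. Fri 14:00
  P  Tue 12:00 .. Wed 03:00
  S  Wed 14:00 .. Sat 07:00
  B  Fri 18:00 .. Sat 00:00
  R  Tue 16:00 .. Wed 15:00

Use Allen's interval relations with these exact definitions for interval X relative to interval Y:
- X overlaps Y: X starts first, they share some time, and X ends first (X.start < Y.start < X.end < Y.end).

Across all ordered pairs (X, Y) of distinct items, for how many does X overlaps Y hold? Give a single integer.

Checking all 156 ordered pairs for relation 'overlaps'; matching pairs in alphabetical order:
(F, J): F overlaps J ✓
(F, Z): F overlaps Z ✓
(H, F): H overlaps F ✓
(H, J): H overlaps J ✓
(H, Q): H overlaps Q ✓
(H, S): H overlaps S ✓
(P, H): P overlaps H ✓
(P, R): P overlaps R ✓
(Q, F): Q overlaps F ✓
(Q, J): Q overlaps J ✓
(Q, S): Q overlaps S ✓
(R, H): R overlaps H ✓
(R, Q): R overlaps Q ✓
(R, S): R overlaps S ✓
(S, F): S overlaps F ✓
(S, J): S overlaps J ✓
(U, F): U overlaps F ✓
(U, H): U overlaps H ✓
(U, Q): U overlaps Q ✓
(U, S): U overlaps S ✓
(V, F): V overlaps F ✓
(V, H): V overlaps H ✓
(V, Q): V overlaps Q ✓
(V, S): V overlaps S ✓
Count: 24.

24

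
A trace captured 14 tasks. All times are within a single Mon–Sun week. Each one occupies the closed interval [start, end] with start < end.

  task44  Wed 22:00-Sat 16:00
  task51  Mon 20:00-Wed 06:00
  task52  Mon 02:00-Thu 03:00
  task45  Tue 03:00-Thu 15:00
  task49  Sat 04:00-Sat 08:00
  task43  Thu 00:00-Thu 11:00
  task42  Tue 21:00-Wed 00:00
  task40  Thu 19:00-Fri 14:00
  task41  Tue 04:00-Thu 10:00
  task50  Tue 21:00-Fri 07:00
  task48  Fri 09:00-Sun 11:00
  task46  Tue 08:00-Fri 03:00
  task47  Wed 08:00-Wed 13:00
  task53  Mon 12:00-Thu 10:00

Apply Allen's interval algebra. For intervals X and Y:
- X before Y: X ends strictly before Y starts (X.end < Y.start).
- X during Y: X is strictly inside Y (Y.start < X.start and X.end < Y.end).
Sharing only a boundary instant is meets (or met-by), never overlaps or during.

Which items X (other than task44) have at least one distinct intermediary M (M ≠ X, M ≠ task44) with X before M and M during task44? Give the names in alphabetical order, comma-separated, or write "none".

Target task44 = [Wed 22:00, Sat 16:00].
Intermediaries M with M during task44: task40, task43, task49.
Via task40 — items with X before task40: task41, task42, task43, task45, task47, task51, task52, task53.
Via task43 — items with X before task43: task42, task47, task51.
Via task49 — items with X before task49: task40, task41, task42, task43, task45, task46, task47, task50, task51, task52, task53.
Union: task40, task41, task42, task43, task45, task46, task47, task50, task51, task52, task53.

task40, task41, task42, task43, task45, task46, task47, task50, task51, task52, task53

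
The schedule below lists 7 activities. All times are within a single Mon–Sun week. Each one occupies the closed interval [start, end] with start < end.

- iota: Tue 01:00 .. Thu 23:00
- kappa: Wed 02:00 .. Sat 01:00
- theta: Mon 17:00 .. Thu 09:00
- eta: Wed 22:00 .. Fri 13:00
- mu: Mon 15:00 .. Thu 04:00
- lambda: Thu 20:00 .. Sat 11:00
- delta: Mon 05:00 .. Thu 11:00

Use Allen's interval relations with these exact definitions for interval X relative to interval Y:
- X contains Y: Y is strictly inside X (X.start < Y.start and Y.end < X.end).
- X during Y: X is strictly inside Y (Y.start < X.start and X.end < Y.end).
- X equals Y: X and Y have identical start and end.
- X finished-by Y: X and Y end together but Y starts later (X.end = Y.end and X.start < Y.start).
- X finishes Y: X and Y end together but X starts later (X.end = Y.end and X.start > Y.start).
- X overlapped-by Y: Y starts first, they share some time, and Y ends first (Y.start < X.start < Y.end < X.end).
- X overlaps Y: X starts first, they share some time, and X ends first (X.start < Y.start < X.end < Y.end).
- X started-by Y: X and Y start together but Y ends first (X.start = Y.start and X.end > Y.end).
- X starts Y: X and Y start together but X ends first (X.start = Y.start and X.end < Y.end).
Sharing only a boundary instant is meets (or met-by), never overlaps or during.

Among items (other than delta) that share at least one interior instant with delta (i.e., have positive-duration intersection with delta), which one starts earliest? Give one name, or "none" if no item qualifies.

Target delta = [Mon 05:00, Thu 11:00].
eta [Wed 22:00, Fri 13:00] → overlapped-by → candidate.
iota [Tue 01:00, Thu 23:00] → overlapped-by → candidate.
kappa [Wed 02:00, Sat 01:00] → overlapped-by → candidate.
lambda [Thu 20:00, Sat 11:00] → after → excluded.
mu [Mon 15:00, Thu 04:00] → during → candidate.
theta [Mon 17:00, Thu 09:00] → during → candidate.
Among candidates, earliest start is Mon 15:00 → mu.

mu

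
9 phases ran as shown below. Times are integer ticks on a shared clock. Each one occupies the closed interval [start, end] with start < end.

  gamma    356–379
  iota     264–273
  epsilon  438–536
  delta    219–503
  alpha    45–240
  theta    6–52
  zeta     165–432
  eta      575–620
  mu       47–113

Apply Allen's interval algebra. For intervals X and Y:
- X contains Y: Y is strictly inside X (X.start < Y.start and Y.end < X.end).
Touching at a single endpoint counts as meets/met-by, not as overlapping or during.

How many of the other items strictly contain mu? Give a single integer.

1

Target mu = [47, 113].
alpha [45, 240] → contains → counts.
delta [219, 503] → after → no.
epsilon [438, 536] → after → no.
eta [575, 620] → after → no.
gamma [356, 379] → after → no.
iota [264, 273] → after → no.
theta [6, 52] → overlaps → no.
zeta [165, 432] → after → no.
Total: 1.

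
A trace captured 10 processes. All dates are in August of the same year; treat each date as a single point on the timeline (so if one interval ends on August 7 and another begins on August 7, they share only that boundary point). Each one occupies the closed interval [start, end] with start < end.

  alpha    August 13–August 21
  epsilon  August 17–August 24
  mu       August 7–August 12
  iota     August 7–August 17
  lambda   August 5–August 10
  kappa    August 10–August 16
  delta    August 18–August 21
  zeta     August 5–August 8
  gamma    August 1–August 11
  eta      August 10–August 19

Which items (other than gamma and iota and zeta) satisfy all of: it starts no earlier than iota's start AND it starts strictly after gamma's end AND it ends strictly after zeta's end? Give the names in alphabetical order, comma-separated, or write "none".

Conditions: its start is no earlier than iota's start (X.start >= August 7) AND its start is strictly after gamma's end (X.start > August 11) AND its end is strictly after zeta's end (X.end > August 8).
alpha: start August 13 >= August 7? ✓; start August 13 > August 11? ✓; end August 21 > August 8? ✓ → yes.
delta: start August 18 >= August 7? ✓; start August 18 > August 11? ✓; end August 21 > August 8? ✓ → yes.
epsilon: start August 17 >= August 7? ✓; start August 17 > August 11? ✓; end August 24 > August 8? ✓ → yes.
eta: start August 10 >= August 7? ✓; start August 10 > August 11? ✗; end August 19 > August 8? ✓ → no.
kappa: start August 10 >= August 7? ✓; start August 10 > August 11? ✗; end August 16 > August 8? ✓ → no.
lambda: start August 5 >= August 7? ✗; start August 5 > August 11? ✗; end August 10 > August 8? ✓ → no.
mu: start August 7 >= August 7? ✓; start August 7 > August 11? ✗; end August 12 > August 8? ✓ → no.
Result: alpha, delta, epsilon.

alpha, delta, epsilon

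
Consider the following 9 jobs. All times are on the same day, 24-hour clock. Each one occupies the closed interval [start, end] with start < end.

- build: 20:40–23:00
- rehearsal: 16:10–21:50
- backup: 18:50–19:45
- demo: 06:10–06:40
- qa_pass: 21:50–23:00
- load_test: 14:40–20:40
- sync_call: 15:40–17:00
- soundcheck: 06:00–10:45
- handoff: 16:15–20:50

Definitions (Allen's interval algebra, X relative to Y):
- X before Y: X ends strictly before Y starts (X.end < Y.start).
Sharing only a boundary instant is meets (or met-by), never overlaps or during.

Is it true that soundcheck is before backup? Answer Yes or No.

Yes

soundcheck = [06:00, 10:45], backup = [18:50, 19:45].
Actual relation of soundcheck to backup: before.
Asked whether 'before' holds → Yes.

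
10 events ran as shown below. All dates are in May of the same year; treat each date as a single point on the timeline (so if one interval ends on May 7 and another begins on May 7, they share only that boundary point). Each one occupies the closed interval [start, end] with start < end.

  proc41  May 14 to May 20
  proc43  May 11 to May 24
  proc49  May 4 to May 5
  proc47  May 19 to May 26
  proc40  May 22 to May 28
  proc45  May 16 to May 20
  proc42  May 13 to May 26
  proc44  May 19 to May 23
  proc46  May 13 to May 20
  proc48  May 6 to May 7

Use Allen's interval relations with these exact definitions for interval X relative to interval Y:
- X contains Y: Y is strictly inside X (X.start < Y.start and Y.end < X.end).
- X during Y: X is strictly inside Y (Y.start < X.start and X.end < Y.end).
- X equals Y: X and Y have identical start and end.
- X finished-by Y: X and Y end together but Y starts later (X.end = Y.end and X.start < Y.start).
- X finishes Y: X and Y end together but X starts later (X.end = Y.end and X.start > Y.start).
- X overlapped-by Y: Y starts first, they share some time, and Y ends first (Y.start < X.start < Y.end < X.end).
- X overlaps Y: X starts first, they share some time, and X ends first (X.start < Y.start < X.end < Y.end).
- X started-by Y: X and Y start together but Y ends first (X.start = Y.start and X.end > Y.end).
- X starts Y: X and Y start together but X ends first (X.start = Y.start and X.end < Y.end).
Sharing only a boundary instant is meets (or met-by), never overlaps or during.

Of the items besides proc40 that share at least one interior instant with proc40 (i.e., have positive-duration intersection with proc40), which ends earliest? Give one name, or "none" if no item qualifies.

proc44

Target proc40 = [May 22, May 28].
proc41 [May 14, May 20] → before → excluded.
proc42 [May 13, May 26] → overlaps → candidate.
proc43 [May 11, May 24] → overlaps → candidate.
proc44 [May 19, May 23] → overlaps → candidate.
proc45 [May 16, May 20] → before → excluded.
proc46 [May 13, May 20] → before → excluded.
proc47 [May 19, May 26] → overlaps → candidate.
proc48 [May 6, May 7] → before → excluded.
proc49 [May 4, May 5] → before → excluded.
Among candidates, earliest end is May 23 → proc44.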